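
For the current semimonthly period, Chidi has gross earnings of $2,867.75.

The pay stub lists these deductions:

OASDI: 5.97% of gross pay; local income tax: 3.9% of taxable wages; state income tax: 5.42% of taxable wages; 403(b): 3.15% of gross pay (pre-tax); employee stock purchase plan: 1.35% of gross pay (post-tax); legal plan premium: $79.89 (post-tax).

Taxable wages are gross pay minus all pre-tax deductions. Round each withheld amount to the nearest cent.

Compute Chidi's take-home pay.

$2,228.76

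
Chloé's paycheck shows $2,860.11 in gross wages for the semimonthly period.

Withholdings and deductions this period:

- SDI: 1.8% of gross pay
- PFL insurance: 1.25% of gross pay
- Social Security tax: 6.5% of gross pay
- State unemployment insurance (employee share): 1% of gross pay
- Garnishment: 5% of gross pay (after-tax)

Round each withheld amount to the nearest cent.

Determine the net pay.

$2,415.36

PFL insurance: $2,860.11 × 0.0125 = $35.75
SDI: $2,860.11 × 0.018 = $51.48
State unemployment insurance (employee share): $2,860.11 × 0.01 = $28.60
Social Security tax: $2,860.11 × 0.065 = $185.91
Garnishment: $2,860.11 × 0.05 = $143.01
Total deductions = $35.75 + $51.48 + $28.60 + $185.91 + $143.01 = $444.75
Net pay = $2,860.11 − $444.75 = $2,415.36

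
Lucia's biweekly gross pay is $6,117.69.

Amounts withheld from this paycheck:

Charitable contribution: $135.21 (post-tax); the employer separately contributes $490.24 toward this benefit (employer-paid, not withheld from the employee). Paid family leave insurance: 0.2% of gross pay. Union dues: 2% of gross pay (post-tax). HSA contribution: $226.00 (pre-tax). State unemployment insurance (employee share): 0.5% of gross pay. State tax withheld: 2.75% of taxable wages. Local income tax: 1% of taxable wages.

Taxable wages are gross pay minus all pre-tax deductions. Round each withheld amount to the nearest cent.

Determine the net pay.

$5,370.36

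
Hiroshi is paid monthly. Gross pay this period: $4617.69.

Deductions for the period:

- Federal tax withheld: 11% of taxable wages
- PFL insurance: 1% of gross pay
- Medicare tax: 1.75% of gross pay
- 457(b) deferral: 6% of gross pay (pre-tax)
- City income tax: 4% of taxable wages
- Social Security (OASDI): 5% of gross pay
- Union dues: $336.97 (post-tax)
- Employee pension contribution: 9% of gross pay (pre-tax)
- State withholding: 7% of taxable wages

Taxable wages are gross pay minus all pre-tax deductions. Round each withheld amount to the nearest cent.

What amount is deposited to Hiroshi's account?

$2366.70

457(b) deferral: $4617.69 × 0.06 = $277.06
Employee pension contribution: $4617.69 × 0.09 = $415.59
Pre-tax total = $277.06 + $415.59 = $692.65
Taxable wages = $4617.69 − $692.65 = $3925.04
City income tax: $3925.04 × 0.04 = $157.00
Federal tax withheld: $3925.04 × 0.11 = $431.75
State withholding: $3925.04 × 0.07 = $274.75
Social Security (OASDI): $4617.69 × 0.05 = $230.88
PFL insurance: $4617.69 × 0.01 = $46.18
Medicare tax: $4617.69 × 0.0175 = $80.81
Union dues: $336.97
Total deductions = $277.06 + $415.59 + $157.00 + $431.75 + $274.75 + $230.88 + $46.18 + $80.81 + $336.97 = $2250.99
Net pay = $4617.69 − $2250.99 = $2366.70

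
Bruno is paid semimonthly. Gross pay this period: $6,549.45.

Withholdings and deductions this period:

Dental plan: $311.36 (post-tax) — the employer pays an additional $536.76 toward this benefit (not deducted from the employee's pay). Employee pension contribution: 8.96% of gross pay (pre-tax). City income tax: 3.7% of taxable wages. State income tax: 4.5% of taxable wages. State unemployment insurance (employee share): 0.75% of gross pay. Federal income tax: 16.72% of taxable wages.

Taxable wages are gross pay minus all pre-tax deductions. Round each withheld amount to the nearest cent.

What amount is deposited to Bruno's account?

$4,116.25

Employee pension contribution: $6,549.45 × 0.0896 = $586.83
Taxable wages = $6,549.45 − $586.83 = $5,962.62
City income tax: $5,962.62 × 0.037 = $220.62
State income tax: $5,962.62 × 0.045 = $268.32
Federal income tax: $5,962.62 × 0.1672 = $996.95
State unemployment insurance (employee share): $6,549.45 × 0.0075 = $49.12
Dental plan: $311.36
(Employer's $536.76 toward dental plan is not withheld from the employee.)
Total deductions = $586.83 + $220.62 + $268.32 + $996.95 + $49.12 + $311.36 = $2,433.20
Net pay = $6,549.45 − $2,433.20 = $4,116.25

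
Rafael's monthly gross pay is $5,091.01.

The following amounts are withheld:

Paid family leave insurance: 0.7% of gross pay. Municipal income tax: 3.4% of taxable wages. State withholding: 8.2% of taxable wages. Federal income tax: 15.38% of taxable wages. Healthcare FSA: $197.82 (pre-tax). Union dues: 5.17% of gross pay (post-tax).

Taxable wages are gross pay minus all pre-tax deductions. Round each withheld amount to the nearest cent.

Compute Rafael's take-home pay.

$3,274.16

Healthcare FSA: $197.82
Taxable wages = $5,091.01 − $197.82 = $4,893.19
State withholding: $4,893.19 × 0.082 = $401.24
Federal income tax: $4,893.19 × 0.1538 = $752.57
Municipal income tax: $4,893.19 × 0.034 = $166.37
Paid family leave insurance: $5,091.01 × 0.007 = $35.64
Union dues: $5,091.01 × 0.0517 = $263.21
Total deductions = $197.82 + $401.24 + $752.57 + $166.37 + $35.64 + $263.21 = $1,816.85
Net pay = $5,091.01 − $1,816.85 = $3,274.16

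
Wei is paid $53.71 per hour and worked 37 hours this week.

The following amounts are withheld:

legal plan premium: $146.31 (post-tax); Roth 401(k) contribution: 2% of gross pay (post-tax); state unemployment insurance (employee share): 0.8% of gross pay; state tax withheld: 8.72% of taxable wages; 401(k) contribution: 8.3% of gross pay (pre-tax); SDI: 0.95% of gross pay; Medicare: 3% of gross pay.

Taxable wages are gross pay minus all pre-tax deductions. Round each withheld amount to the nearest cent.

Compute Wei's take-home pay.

$1,382.96

Gross pay: 37 × $53.71 = $1,987.27
401(k) contribution: $1,987.27 × 0.083 = $164.94
Taxable wages = $1,987.27 − $164.94 = $1,822.33
State tax withheld: $1,822.33 × 0.0872 = $158.91
Medicare: $1,987.27 × 0.03 = $59.62
State unemployment insurance (employee share): $1,987.27 × 0.008 = $15.90
SDI: $1,987.27 × 0.0095 = $18.88
Roth 401(k) contribution: $1,987.27 × 0.02 = $39.75
Legal plan premium: $146.31
Total deductions = $164.94 + $158.91 + $59.62 + $15.90 + $18.88 + $39.75 + $146.31 = $604.31
Net pay = $1,987.27 − $604.31 = $1,382.96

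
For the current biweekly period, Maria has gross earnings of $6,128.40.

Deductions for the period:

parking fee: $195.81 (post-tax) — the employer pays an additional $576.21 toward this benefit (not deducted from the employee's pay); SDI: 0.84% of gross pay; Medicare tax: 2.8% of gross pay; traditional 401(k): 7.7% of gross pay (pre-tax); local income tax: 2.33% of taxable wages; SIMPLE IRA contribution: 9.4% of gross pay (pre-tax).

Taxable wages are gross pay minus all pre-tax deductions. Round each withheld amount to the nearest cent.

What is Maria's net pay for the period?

$4,543.18

SIMPLE IRA contribution: $6,128.40 × 0.094 = $576.07
Traditional 401(k): $6,128.40 × 0.077 = $471.89
Pre-tax total = $576.07 + $471.89 = $1,047.96
Taxable wages = $6,128.40 − $1,047.96 = $5,080.44
Local income tax: $5,080.44 × 0.0233 = $118.37
Medicare tax: $6,128.40 × 0.028 = $171.60
SDI: $6,128.40 × 0.0084 = $51.48
Parking fee: $195.81
(Employer's $576.21 toward parking fee is not withheld from the employee.)
Total deductions = $576.07 + $471.89 + $118.37 + $171.60 + $51.48 + $195.81 = $1,585.22
Net pay = $6,128.40 − $1,585.22 = $4,543.18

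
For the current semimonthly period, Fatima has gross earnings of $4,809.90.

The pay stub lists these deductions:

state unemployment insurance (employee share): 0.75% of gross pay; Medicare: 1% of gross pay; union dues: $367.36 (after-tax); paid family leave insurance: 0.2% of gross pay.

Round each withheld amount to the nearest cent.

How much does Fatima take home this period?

$4,348.75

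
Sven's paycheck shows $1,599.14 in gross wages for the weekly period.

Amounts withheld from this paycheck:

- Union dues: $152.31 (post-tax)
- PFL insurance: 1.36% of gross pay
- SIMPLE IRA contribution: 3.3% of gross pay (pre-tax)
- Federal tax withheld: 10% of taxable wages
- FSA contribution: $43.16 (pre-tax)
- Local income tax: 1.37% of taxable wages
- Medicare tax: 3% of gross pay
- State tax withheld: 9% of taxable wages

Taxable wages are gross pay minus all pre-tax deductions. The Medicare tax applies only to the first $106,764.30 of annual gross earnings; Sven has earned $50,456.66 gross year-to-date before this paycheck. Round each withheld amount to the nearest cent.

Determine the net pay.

SIMPLE IRA contribution: $1,599.14 × 0.033 = $52.77
FSA contribution: $43.16
Pre-tax total = $52.77 + $43.16 = $95.93
Taxable wages = $1,599.14 − $95.93 = $1,503.21
Local income tax: $1,503.21 × 0.0137 = $20.59
State tax withheld: $1,503.21 × 0.09 = $135.29
Federal tax withheld: $1,503.21 × 0.1 = $150.32
Medicare tax: cap not yet reached, full $1,599.14 is subject → $1,599.14 × 0.03 = $47.97
PFL insurance: $1,599.14 × 0.0136 = $21.75
Union dues: $152.31
Total deductions = $52.77 + $43.16 + $20.59 + $135.29 + $150.32 + $47.97 + $21.75 + $152.31 = $624.16
Net pay = $1,599.14 − $624.16 = $974.98

$974.98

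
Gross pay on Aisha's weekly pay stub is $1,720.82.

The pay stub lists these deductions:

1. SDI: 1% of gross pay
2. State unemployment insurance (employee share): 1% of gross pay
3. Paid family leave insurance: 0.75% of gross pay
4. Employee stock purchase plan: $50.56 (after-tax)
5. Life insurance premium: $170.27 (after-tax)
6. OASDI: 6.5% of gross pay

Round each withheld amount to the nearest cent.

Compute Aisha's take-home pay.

State unemployment insurance (employee share): $1,720.82 × 0.01 = $17.21
OASDI: $1,720.82 × 0.065 = $111.85
SDI: $1,720.82 × 0.01 = $17.21
Paid family leave insurance: $1,720.82 × 0.0075 = $12.91
Employee stock purchase plan: $50.56
Life insurance premium: $170.27
Total deductions = $17.21 + $111.85 + $17.21 + $12.91 + $50.56 + $170.27 = $380.01
Net pay = $1,720.82 − $380.01 = $1,340.81

$1,340.81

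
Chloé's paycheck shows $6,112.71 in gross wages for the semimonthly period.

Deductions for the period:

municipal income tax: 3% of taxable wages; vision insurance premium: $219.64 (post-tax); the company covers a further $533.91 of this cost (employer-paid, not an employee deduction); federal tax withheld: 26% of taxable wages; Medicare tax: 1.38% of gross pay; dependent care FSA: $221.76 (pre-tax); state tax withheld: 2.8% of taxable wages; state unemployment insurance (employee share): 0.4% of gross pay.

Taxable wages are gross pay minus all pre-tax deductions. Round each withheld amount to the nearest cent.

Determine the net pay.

$3,689.17

Dependent care FSA: $221.76
Taxable wages = $6,112.71 − $221.76 = $5,890.95
Federal tax withheld: $5,890.95 × 0.26 = $1,531.65
Municipal income tax: $5,890.95 × 0.03 = $176.73
State tax withheld: $5,890.95 × 0.028 = $164.95
State unemployment insurance (employee share): $6,112.71 × 0.004 = $24.45
Medicare tax: $6,112.71 × 0.0138 = $84.36
Vision insurance premium: $219.64
(Employer's $533.91 toward vision insurance premium is not withheld from the employee.)
Total deductions = $221.76 + $1,531.65 + $176.73 + $164.95 + $24.45 + $84.36 + $219.64 = $2,423.54
Net pay = $6,112.71 − $2,423.54 = $3,689.17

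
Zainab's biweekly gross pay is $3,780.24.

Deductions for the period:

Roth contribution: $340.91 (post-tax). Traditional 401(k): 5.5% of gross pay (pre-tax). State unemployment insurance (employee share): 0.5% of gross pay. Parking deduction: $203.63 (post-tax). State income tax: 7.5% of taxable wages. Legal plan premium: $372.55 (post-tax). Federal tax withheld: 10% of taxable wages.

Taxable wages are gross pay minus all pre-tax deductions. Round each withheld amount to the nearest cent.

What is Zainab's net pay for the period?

$2,011.19

Traditional 401(k): $3,780.24 × 0.055 = $207.91
Taxable wages = $3,780.24 − $207.91 = $3,572.33
Federal tax withheld: $3,572.33 × 0.1 = $357.23
State income tax: $3,572.33 × 0.075 = $267.92
State unemployment insurance (employee share): $3,780.24 × 0.005 = $18.90
Roth contribution: $340.91
Parking deduction: $203.63
Legal plan premium: $372.55
Total deductions = $207.91 + $357.23 + $267.92 + $18.90 + $340.91 + $203.63 + $372.55 = $1,769.05
Net pay = $3,780.24 − $1,769.05 = $2,011.19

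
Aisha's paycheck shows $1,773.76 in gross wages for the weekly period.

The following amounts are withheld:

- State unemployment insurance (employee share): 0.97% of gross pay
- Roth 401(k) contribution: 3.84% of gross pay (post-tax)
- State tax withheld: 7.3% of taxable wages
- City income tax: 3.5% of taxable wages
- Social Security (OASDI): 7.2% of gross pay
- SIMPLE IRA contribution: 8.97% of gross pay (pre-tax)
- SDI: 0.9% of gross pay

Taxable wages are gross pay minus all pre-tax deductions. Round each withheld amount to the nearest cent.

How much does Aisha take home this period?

SIMPLE IRA contribution: $1,773.76 × 0.0897 = $159.11
Taxable wages = $1,773.76 − $159.11 = $1,614.65
State tax withheld: $1,614.65 × 0.073 = $117.87
City income tax: $1,614.65 × 0.035 = $56.51
SDI: $1,773.76 × 0.009 = $15.96
Social Security (OASDI): $1,773.76 × 0.072 = $127.71
State unemployment insurance (employee share): $1,773.76 × 0.0097 = $17.21
Roth 401(k) contribution: $1,773.76 × 0.0384 = $68.11
Total deductions = $159.11 + $117.87 + $56.51 + $15.96 + $127.71 + $17.21 + $68.11 = $562.48
Net pay = $1,773.76 − $562.48 = $1,211.28

$1,211.28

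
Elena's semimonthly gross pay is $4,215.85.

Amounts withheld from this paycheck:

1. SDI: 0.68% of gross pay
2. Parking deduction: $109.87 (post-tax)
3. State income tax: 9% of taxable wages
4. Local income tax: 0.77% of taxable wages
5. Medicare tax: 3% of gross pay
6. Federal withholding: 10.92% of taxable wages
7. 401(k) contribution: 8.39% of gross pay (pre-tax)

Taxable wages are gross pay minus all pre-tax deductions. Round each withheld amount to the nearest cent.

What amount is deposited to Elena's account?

401(k) contribution: $4,215.85 × 0.0839 = $353.71
Taxable wages = $4,215.85 − $353.71 = $3,862.14
State income tax: $3,862.14 × 0.09 = $347.59
Federal withholding: $3,862.14 × 0.1092 = $421.75
Local income tax: $3,862.14 × 0.0077 = $29.74
Medicare tax: $4,215.85 × 0.03 = $126.48
SDI: $4,215.85 × 0.0068 = $28.67
Parking deduction: $109.87
Total deductions = $353.71 + $347.59 + $421.75 + $29.74 + $126.48 + $28.67 + $109.87 = $1,417.81
Net pay = $4,215.85 − $1,417.81 = $2,798.04

$2,798.04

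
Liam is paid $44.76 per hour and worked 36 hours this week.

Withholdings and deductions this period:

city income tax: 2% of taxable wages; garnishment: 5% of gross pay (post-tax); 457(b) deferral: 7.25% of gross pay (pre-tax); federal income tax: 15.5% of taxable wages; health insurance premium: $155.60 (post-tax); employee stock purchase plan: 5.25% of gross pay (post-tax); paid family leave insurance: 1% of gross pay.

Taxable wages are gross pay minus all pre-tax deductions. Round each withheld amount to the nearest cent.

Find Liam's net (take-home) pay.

Gross pay: 36 × $44.76 = $1,611.36
457(b) deferral: $1,611.36 × 0.0725 = $116.82
Taxable wages = $1,611.36 − $116.82 = $1,494.54
City income tax: $1,494.54 × 0.02 = $29.89
Federal income tax: $1,494.54 × 0.155 = $231.65
Paid family leave insurance: $1,611.36 × 0.01 = $16.11
Health insurance premium: $155.60
Garnishment: $1,611.36 × 0.05 = $80.57
Employee stock purchase plan: $1,611.36 × 0.0525 = $84.60
Total deductions = $116.82 + $29.89 + $231.65 + $16.11 + $155.60 + $80.57 + $84.60 = $715.24
Net pay = $1,611.36 − $715.24 = $896.12

$896.12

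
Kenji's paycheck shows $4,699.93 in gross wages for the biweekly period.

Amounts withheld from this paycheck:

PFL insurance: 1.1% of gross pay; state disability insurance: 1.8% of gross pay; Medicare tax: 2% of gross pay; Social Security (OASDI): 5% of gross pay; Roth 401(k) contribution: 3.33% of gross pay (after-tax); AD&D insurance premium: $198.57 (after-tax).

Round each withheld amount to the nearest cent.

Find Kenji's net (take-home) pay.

Social Security (OASDI): $4,699.93 × 0.05 = $235.00
PFL insurance: $4,699.93 × 0.011 = $51.70
State disability insurance: $4,699.93 × 0.018 = $84.60
Medicare tax: $4,699.93 × 0.02 = $94.00
AD&D insurance premium: $198.57
Roth 401(k) contribution: $4,699.93 × 0.0333 = $156.51
Total deductions = $235.00 + $51.70 + $84.60 + $94.00 + $198.57 + $156.51 = $820.38
Net pay = $4,699.93 − $820.38 = $3,879.55

$3,879.55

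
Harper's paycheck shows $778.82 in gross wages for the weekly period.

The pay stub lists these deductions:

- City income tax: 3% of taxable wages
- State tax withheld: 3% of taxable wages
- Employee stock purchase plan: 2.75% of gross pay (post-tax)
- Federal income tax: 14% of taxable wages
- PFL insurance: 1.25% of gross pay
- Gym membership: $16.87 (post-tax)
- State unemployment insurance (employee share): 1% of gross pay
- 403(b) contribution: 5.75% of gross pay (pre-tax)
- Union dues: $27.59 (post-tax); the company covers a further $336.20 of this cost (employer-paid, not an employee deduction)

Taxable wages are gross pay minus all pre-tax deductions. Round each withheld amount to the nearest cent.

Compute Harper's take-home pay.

403(b) contribution: $778.82 × 0.0575 = $44.78
Taxable wages = $778.82 − $44.78 = $734.04
State tax withheld: $734.04 × 0.03 = $22.02
Federal income tax: $734.04 × 0.14 = $102.77
City income tax: $734.04 × 0.03 = $22.02
PFL insurance: $778.82 × 0.0125 = $9.74
State unemployment insurance (employee share): $778.82 × 0.01 = $7.79
Union dues: $27.59
Employee stock purchase plan: $778.82 × 0.0275 = $21.42
Gym membership: $16.87
(Employer's $336.20 toward union dues is not withheld from the employee.)
Total deductions = $44.78 + $22.02 + $102.77 + $22.02 + $9.74 + $7.79 + $27.59 + $21.42 + $16.87 = $275.00
Net pay = $778.82 − $275.00 = $503.82

$503.82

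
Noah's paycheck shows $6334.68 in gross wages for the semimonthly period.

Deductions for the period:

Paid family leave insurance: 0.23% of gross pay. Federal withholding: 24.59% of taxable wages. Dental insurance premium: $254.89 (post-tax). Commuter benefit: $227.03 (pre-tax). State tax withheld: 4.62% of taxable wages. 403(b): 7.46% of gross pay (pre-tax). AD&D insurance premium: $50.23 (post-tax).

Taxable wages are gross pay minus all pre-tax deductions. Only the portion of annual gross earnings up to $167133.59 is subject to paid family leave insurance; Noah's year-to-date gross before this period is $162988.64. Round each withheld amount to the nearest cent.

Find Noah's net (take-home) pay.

$3674.42

403(b): $6334.68 × 0.0746 = $472.57
Commuter benefit: $227.03
Pre-tax total = $472.57 + $227.03 = $699.60
Taxable wages = $6334.68 − $699.60 = $5635.08
Federal withholding: $5635.08 × 0.2459 = $1385.67
State tax withheld: $5635.08 × 0.0462 = $260.34
Paid family leave insurance: only $167133.59 − $162988.64 = $4144.95 of this check is subject → $4144.95 × 0.0023 = $9.53
Dental insurance premium: $254.89
AD&D insurance premium: $50.23
Total deductions = $472.57 + $227.03 + $1385.67 + $260.34 + $9.53 + $254.89 + $50.23 = $2660.26
Net pay = $6334.68 − $2660.26 = $3674.42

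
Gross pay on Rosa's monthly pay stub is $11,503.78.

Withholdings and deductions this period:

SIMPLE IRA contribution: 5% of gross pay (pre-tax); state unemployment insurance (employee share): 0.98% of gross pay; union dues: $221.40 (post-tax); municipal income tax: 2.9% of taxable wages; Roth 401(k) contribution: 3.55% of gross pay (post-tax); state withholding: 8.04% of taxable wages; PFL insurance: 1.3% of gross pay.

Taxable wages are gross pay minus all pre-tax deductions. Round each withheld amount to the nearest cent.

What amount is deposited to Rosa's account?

$8,840.93

SIMPLE IRA contribution: $11,503.78 × 0.05 = $575.19
Taxable wages = $11,503.78 − $575.19 = $10,928.59
State withholding: $10,928.59 × 0.0804 = $878.66
Municipal income tax: $10,928.59 × 0.029 = $316.93
State unemployment insurance (employee share): $11,503.78 × 0.0098 = $112.74
PFL insurance: $11,503.78 × 0.013 = $149.55
Union dues: $221.40
Roth 401(k) contribution: $11,503.78 × 0.0355 = $408.38
Total deductions = $575.19 + $878.66 + $316.93 + $112.74 + $149.55 + $221.40 + $408.38 = $2,662.85
Net pay = $11,503.78 − $2,662.85 = $8,840.93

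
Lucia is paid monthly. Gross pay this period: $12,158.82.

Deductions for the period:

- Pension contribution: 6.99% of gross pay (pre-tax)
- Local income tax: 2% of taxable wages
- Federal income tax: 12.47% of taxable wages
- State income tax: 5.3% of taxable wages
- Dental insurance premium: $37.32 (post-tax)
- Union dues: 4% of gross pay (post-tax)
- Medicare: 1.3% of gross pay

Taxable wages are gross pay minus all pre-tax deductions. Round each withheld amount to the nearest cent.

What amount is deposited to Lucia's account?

Pension contribution: $12,158.82 × 0.0699 = $849.90
Taxable wages = $12,158.82 − $849.90 = $11,308.92
Local income tax: $11,308.92 × 0.02 = $226.18
State income tax: $11,308.92 × 0.053 = $599.37
Federal income tax: $11,308.92 × 0.1247 = $1,410.22
Medicare: $12,158.82 × 0.013 = $158.06
Union dues: $12,158.82 × 0.04 = $486.35
Dental insurance premium: $37.32
Total deductions = $849.90 + $226.18 + $599.37 + $1,410.22 + $158.06 + $486.35 + $37.32 = $3,767.40
Net pay = $12,158.82 − $3,767.40 = $8,391.42

$8,391.42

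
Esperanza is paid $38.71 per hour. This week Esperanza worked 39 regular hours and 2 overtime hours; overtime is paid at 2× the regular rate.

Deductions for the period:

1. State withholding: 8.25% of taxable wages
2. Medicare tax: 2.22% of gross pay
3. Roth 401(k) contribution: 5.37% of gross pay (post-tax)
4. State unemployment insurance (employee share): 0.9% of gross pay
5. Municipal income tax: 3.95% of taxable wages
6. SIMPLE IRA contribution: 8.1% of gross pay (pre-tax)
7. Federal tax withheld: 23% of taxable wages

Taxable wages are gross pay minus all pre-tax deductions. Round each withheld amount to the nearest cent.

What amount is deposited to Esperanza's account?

$849.93

Regular pay: 39 × $38.71 = $1,509.69
Overtime pay: 2 × $38.71 × 2 = $154.84
Gross pay = $1,509.69 + $154.84 = $1,664.53
SIMPLE IRA contribution: $1,664.53 × 0.081 = $134.83
Taxable wages = $1,664.53 − $134.83 = $1,529.70
State withholding: $1,529.70 × 0.0825 = $126.20
Municipal income tax: $1,529.70 × 0.0395 = $60.42
Federal tax withheld: $1,529.70 × 0.23 = $351.83
State unemployment insurance (employee share): $1,664.53 × 0.009 = $14.98
Medicare tax: $1,664.53 × 0.0222 = $36.95
Roth 401(k) contribution: $1,664.53 × 0.0537 = $89.39
Total deductions = $134.83 + $126.20 + $60.42 + $351.83 + $14.98 + $36.95 + $89.39 = $814.60
Net pay = $1,664.53 − $814.60 = $849.93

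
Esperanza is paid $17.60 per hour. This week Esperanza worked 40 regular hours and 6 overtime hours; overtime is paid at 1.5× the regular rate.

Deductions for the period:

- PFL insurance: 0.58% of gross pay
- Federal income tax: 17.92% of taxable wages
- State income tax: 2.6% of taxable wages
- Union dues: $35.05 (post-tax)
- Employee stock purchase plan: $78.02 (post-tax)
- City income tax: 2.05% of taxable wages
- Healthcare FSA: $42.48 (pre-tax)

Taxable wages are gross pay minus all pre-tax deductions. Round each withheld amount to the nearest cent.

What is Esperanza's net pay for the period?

$516.79

Regular pay: 40 × $17.60 = $704.00
Overtime pay: 6 × $17.60 × 1.5 = $158.40
Gross pay = $704.00 + $158.40 = $862.40
Healthcare FSA: $42.48
Taxable wages = $862.40 − $42.48 = $819.92
Federal income tax: $819.92 × 0.1792 = $146.93
City income tax: $819.92 × 0.0205 = $16.81
State income tax: $819.92 × 0.026 = $21.32
PFL insurance: $862.40 × 0.0058 = $5.00
Employee stock purchase plan: $78.02
Union dues: $35.05
Total deductions = $42.48 + $146.93 + $16.81 + $21.32 + $5.00 + $78.02 + $35.05 = $345.61
Net pay = $862.40 − $345.61 = $516.79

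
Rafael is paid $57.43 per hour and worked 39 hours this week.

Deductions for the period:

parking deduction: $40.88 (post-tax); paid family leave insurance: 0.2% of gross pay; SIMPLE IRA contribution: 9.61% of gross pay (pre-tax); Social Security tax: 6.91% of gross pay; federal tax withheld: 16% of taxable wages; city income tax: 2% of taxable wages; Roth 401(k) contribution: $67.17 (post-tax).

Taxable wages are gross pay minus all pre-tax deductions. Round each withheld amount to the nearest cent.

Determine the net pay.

Gross pay: 39 × $57.43 = $2,239.77
SIMPLE IRA contribution: $2,239.77 × 0.0961 = $215.24
Taxable wages = $2,239.77 − $215.24 = $2,024.53
Federal tax withheld: $2,024.53 × 0.16 = $323.92
City income tax: $2,024.53 × 0.02 = $40.49
Paid family leave insurance: $2,239.77 × 0.002 = $4.48
Social Security tax: $2,239.77 × 0.0691 = $154.77
Roth 401(k) contribution: $67.17
Parking deduction: $40.88
Total deductions = $215.24 + $323.92 + $40.49 + $4.48 + $154.77 + $67.17 + $40.88 = $846.95
Net pay = $2,239.77 − $846.95 = $1,392.82

$1,392.82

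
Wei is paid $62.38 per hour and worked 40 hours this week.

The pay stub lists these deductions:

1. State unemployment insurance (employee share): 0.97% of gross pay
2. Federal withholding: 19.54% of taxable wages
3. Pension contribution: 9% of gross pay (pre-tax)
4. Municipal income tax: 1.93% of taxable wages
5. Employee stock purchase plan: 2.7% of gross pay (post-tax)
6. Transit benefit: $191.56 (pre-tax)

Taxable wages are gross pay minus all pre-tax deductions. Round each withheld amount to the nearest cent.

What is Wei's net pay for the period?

$1,541.12

Gross pay: 40 × $62.38 = $2,495.20
Pension contribution: $2,495.20 × 0.09 = $224.57
Transit benefit: $191.56
Pre-tax total = $224.57 + $191.56 = $416.13
Taxable wages = $2,495.20 − $416.13 = $2,079.07
Federal withholding: $2,079.07 × 0.1954 = $406.25
Municipal income tax: $2,079.07 × 0.0193 = $40.13
State unemployment insurance (employee share): $2,495.20 × 0.0097 = $24.20
Employee stock purchase plan: $2,495.20 × 0.027 = $67.37
Total deductions = $224.57 + $191.56 + $406.25 + $40.13 + $24.20 + $67.37 = $954.08
Net pay = $2,495.20 − $954.08 = $1,541.12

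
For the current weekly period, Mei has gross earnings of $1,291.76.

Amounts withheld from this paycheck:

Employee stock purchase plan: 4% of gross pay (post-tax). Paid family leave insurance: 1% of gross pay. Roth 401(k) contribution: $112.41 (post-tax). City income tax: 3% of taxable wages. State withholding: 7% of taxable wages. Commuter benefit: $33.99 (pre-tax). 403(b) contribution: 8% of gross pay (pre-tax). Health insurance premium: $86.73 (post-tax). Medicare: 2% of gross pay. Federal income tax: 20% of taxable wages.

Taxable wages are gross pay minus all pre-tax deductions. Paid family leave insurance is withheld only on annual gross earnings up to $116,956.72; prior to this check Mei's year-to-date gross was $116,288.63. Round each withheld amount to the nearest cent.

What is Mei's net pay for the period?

Commuter benefit: $33.99
403(b) contribution: $1,291.76 × 0.08 = $103.34
Pre-tax total = $33.99 + $103.34 = $137.33
Taxable wages = $1,291.76 − $137.33 = $1,154.43
State withholding: $1,154.43 × 0.07 = $80.81
Federal income tax: $1,154.43 × 0.2 = $230.89
City income tax: $1,154.43 × 0.03 = $34.63
Paid family leave insurance: only $116,956.72 − $116,288.63 = $668.09 of this check is subject → $668.09 × 0.01 = $6.68
Medicare: $1,291.76 × 0.02 = $25.84
Health insurance premium: $86.73
Employee stock purchase plan: $1,291.76 × 0.04 = $51.67
Roth 401(k) contribution: $112.41
Total deductions = $33.99 + $103.34 + $80.81 + $230.89 + $34.63 + $6.68 + $25.84 + $86.73 + $51.67 + $112.41 = $766.99
Net pay = $1,291.76 − $766.99 = $524.77

$524.77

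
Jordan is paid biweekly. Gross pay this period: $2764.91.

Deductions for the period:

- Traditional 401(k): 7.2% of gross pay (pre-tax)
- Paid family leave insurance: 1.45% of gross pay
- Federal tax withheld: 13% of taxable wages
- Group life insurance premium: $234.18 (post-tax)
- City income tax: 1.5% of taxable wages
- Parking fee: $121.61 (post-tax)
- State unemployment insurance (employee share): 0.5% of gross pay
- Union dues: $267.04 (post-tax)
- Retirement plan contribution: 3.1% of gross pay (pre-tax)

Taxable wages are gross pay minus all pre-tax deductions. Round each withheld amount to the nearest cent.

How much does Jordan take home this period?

$1443.77

Traditional 401(k): $2764.91 × 0.072 = $199.07
Retirement plan contribution: $2764.91 × 0.031 = $85.71
Pre-tax total = $199.07 + $85.71 = $284.78
Taxable wages = $2764.91 − $284.78 = $2480.13
Federal tax withheld: $2480.13 × 0.13 = $322.42
City income tax: $2480.13 × 0.015 = $37.20
Paid family leave insurance: $2764.91 × 0.0145 = $40.09
State unemployment insurance (employee share): $2764.91 × 0.005 = $13.82
Parking fee: $121.61
Group life insurance premium: $234.18
Union dues: $267.04
Total deductions = $199.07 + $85.71 + $322.42 + $37.20 + $40.09 + $13.82 + $121.61 + $234.18 + $267.04 = $1321.14
Net pay = $2764.91 − $1321.14 = $1443.77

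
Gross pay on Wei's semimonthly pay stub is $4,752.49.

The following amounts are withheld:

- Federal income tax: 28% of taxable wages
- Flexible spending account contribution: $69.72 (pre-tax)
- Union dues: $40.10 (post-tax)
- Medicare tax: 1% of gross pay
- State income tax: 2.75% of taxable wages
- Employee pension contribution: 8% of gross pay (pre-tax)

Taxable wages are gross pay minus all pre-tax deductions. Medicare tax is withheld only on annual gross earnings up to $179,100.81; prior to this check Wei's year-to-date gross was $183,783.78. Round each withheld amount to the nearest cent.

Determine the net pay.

Flexible spending account contribution: $69.72
Employee pension contribution: $4,752.49 × 0.08 = $380.20
Pre-tax total = $69.72 + $380.20 = $449.92
Taxable wages = $4,752.49 − $449.92 = $4,302.57
State income tax: $4,302.57 × 0.0275 = $118.32
Federal income tax: $4,302.57 × 0.28 = $1,204.72
Medicare tax: annual cap $179,100.81 already reached (YTD $183,783.78), so $0.00
Union dues: $40.10
Total deductions = $69.72 + $380.20 + $118.32 + $1,204.72 + $0.00 + $40.10 = $1,813.06
Net pay = $4,752.49 − $1,813.06 = $2,939.43

$2,939.43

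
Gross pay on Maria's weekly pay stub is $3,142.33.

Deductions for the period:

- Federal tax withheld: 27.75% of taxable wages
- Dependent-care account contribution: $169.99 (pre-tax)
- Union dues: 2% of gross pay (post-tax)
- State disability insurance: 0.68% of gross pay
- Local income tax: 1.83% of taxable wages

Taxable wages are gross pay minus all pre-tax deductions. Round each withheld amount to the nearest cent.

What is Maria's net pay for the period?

$2,008.91

Dependent-care account contribution: $169.99
Taxable wages = $3,142.33 − $169.99 = $2,972.34
Federal tax withheld: $2,972.34 × 0.2775 = $824.82
Local income tax: $2,972.34 × 0.0183 = $54.39
State disability insurance: $3,142.33 × 0.0068 = $21.37
Union dues: $3,142.33 × 0.02 = $62.85
Total deductions = $169.99 + $824.82 + $54.39 + $21.37 + $62.85 = $1,133.42
Net pay = $3,142.33 − $1,133.42 = $2,008.91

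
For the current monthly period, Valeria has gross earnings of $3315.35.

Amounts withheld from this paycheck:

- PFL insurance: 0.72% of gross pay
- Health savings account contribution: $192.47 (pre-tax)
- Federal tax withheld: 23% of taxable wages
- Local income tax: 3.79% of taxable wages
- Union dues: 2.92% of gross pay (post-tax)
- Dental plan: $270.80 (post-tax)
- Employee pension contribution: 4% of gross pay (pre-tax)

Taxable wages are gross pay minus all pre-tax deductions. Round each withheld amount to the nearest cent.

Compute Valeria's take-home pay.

Health savings account contribution: $192.47
Employee pension contribution: $3315.35 × 0.04 = $132.61
Pre-tax total = $192.47 + $132.61 = $325.08
Taxable wages = $3315.35 − $325.08 = $2990.27
Local income tax: $2990.27 × 0.0379 = $113.33
Federal tax withheld: $2990.27 × 0.23 = $687.76
PFL insurance: $3315.35 × 0.0072 = $23.87
Union dues: $3315.35 × 0.0292 = $96.81
Dental plan: $270.80
Total deductions = $192.47 + $132.61 + $113.33 + $687.76 + $23.87 + $96.81 + $270.80 = $1517.65
Net pay = $3315.35 − $1517.65 = $1797.70

$1797.70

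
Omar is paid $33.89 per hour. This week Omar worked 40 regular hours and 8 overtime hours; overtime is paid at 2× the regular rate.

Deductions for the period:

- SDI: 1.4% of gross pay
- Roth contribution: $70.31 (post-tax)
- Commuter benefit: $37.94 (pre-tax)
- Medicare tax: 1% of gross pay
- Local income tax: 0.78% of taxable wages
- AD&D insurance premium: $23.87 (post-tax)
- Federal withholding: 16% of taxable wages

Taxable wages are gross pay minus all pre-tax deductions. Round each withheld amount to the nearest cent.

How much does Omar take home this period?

$1,408.08

Regular pay: 40 × $33.89 = $1,355.60
Overtime pay: 8 × $33.89 × 2 = $542.24
Gross pay = $1,355.60 + $542.24 = $1,897.84
Commuter benefit: $37.94
Taxable wages = $1,897.84 − $37.94 = $1,859.90
Local income tax: $1,859.90 × 0.0078 = $14.51
Federal withholding: $1,859.90 × 0.16 = $297.58
Medicare tax: $1,897.84 × 0.01 = $18.98
SDI: $1,897.84 × 0.014 = $26.57
Roth contribution: $70.31
AD&D insurance premium: $23.87
Total deductions = $37.94 + $14.51 + $297.58 + $18.98 + $26.57 + $70.31 + $23.87 = $489.76
Net pay = $1,897.84 − $489.76 = $1,408.08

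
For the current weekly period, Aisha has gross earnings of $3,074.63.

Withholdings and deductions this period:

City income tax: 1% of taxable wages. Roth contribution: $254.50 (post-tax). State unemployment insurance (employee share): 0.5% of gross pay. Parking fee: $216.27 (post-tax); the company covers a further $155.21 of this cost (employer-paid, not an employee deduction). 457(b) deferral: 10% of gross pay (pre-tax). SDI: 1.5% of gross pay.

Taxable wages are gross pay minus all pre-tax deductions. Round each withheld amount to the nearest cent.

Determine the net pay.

457(b) deferral: $3,074.63 × 0.1 = $307.46
Taxable wages = $3,074.63 − $307.46 = $2,767.17
City income tax: $2,767.17 × 0.01 = $27.67
SDI: $3,074.63 × 0.015 = $46.12
State unemployment insurance (employee share): $3,074.63 × 0.005 = $15.37
Parking fee: $216.27
Roth contribution: $254.50
(Employer's $155.21 toward parking fee is not withheld from the employee.)
Total deductions = $307.46 + $27.67 + $46.12 + $15.37 + $216.27 + $254.50 = $867.39
Net pay = $3,074.63 − $867.39 = $2,207.24

$2,207.24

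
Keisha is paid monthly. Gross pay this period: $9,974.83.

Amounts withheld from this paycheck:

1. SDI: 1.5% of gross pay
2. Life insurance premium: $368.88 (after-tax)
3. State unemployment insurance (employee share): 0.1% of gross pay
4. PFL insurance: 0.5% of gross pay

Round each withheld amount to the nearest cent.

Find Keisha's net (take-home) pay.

State unemployment insurance (employee share): $9,974.83 × 0.001 = $9.97
SDI: $9,974.83 × 0.015 = $149.62
PFL insurance: $9,974.83 × 0.005 = $49.87
Life insurance premium: $368.88
Total deductions = $9.97 + $149.62 + $49.87 + $368.88 = $578.34
Net pay = $9,974.83 − $578.34 = $9,396.49

$9,396.49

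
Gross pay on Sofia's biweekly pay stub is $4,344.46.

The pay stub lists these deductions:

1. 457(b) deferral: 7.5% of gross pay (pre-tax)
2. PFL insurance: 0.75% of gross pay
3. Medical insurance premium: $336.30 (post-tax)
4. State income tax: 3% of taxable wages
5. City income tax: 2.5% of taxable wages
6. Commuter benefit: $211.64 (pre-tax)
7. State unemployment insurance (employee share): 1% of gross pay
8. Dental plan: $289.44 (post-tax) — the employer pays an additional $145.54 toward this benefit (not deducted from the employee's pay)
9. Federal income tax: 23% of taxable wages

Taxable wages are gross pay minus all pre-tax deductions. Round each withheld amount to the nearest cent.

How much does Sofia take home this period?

$2,020.24

457(b) deferral: $4,344.46 × 0.075 = $325.83
Commuter benefit: $211.64
Pre-tax total = $325.83 + $211.64 = $537.47
Taxable wages = $4,344.46 − $537.47 = $3,806.99
Federal income tax: $3,806.99 × 0.23 = $875.61
City income tax: $3,806.99 × 0.025 = $95.17
State income tax: $3,806.99 × 0.03 = $114.21
PFL insurance: $4,344.46 × 0.0075 = $32.58
State unemployment insurance (employee share): $4,344.46 × 0.01 = $43.44
Medical insurance premium: $336.30
Dental plan: $289.44
(Employer's $145.54 toward dental plan is not withheld from the employee.)
Total deductions = $325.83 + $211.64 + $875.61 + $95.17 + $114.21 + $32.58 + $43.44 + $336.30 + $289.44 = $2,324.22
Net pay = $4,344.46 − $2,324.22 = $2,020.24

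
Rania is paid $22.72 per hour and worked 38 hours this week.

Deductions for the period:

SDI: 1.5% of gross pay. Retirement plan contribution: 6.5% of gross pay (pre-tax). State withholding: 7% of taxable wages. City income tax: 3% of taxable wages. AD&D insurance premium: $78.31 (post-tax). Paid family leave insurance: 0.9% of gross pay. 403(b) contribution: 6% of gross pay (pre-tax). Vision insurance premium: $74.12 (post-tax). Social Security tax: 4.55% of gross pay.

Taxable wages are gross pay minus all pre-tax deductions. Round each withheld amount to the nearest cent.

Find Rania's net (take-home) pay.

$467.47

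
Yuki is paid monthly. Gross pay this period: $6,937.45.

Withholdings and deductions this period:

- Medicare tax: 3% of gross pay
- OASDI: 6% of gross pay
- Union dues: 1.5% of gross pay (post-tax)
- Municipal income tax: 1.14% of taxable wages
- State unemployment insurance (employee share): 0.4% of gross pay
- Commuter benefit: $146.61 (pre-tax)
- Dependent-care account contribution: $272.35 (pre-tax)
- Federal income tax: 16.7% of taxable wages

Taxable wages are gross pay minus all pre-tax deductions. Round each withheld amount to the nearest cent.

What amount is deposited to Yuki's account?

Commuter benefit: $146.61
Dependent-care account contribution: $272.35
Pre-tax total = $146.61 + $272.35 = $418.96
Taxable wages = $6,937.45 − $418.96 = $6,518.49
Municipal income tax: $6,518.49 × 0.0114 = $74.31
Federal income tax: $6,518.49 × 0.167 = $1,088.59
State unemployment insurance (employee share): $6,937.45 × 0.004 = $27.75
OASDI: $6,937.45 × 0.06 = $416.25
Medicare tax: $6,937.45 × 0.03 = $208.12
Union dues: $6,937.45 × 0.015 = $104.06
Total deductions = $146.61 + $272.35 + $74.31 + $1,088.59 + $27.75 + $416.25 + $208.12 + $104.06 = $2,338.04
Net pay = $6,937.45 − $2,338.04 = $4,599.41

$4,599.41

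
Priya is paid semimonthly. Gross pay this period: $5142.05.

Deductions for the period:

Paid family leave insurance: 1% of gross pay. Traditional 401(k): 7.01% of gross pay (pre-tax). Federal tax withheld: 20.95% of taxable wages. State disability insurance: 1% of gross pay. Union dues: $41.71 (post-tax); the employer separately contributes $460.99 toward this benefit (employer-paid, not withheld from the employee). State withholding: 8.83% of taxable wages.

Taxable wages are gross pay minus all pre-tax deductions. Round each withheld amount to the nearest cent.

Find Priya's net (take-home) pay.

$3213.09

Traditional 401(k): $5142.05 × 0.0701 = $360.46
Taxable wages = $5142.05 − $360.46 = $4781.59
State withholding: $4781.59 × 0.0883 = $422.21
Federal tax withheld: $4781.59 × 0.2095 = $1001.74
State disability insurance: $5142.05 × 0.01 = $51.42
Paid family leave insurance: $5142.05 × 0.01 = $51.42
Union dues: $41.71
(Employer's $460.99 toward union dues is not withheld from the employee.)
Total deductions = $360.46 + $422.21 + $1001.74 + $51.42 + $51.42 + $41.71 = $1928.96
Net pay = $5142.05 − $1928.96 = $3213.09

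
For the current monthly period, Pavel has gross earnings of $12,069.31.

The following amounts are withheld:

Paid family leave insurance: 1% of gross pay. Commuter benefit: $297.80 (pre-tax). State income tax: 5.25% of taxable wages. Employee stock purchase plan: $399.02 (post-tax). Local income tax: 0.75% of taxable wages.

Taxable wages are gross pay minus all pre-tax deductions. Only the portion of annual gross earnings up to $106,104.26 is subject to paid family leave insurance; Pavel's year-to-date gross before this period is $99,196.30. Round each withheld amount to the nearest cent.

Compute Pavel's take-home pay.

Commuter benefit: $297.80
Taxable wages = $12,069.31 − $297.80 = $11,771.51
State income tax: $11,771.51 × 0.0525 = $618.00
Local income tax: $11,771.51 × 0.0075 = $88.29
Paid family leave insurance: only $106,104.26 − $99,196.30 = $6,907.96 of this check is subject → $6,907.96 × 0.01 = $69.08
Employee stock purchase plan: $399.02
Total deductions = $297.80 + $618.00 + $88.29 + $69.08 + $399.02 = $1,472.19
Net pay = $12,069.31 − $1,472.19 = $10,597.12

$10,597.12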